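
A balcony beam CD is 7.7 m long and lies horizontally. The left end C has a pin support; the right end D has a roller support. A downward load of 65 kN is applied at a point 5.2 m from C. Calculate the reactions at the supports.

Moments about C: D_y·7.7 − 65·5.2 = 0 → D_y = 338/7.7 = 43.8961 ≈ 43.90 kN.
ΣF_y = 0: C_y + 43.8961 − 65 = 0 → C_y = 21.10 kN.
ΣF_x = 0: no horizontal applied forces, so C_x = 0.

C_x = 0, C_y = 21.10 kN, D_y = 43.90 kN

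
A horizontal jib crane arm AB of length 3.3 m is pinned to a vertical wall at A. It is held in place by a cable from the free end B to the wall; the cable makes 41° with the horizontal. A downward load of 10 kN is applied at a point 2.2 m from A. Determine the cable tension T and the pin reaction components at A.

T = 10.16 kN, A_x = 7.669 kN, A_y = 3.333 kN

ΣM about A: T·sin41°·3.3 − 10·2.2 = 0 → T = 22/(3.3·0.656059) = 10.1617 ≈ 10.16 kN.
ΣF_x = 0: A_x − T·cos41° = 0 → A_x = 10.1617 × 0.75471 = 7.669 kN.
ΣF_y = 0: A_y + T·sin41° − 10 = 0 → A_y = 10 − 10.1617 × 0.656059 = 3.333 kN.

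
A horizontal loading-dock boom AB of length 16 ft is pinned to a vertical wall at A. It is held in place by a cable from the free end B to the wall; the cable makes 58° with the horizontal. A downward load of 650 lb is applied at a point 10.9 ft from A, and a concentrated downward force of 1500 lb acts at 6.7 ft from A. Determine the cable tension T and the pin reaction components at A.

ΣM about A: T·sin58°·16 − 650·10.9 − 1500·6.7 = 0 → T = 17135/(16·0.848048) = 1262.83 ≈ 1263 lb.
ΣF_x = 0: A_x − T·cos58° = 0 → A_x = 1262.83 × 0.529919 = 669.2 lb.
ΣF_y = 0: A_y + T·sin58° − 650 − 1500 = 0 → A_y = 2150 − 1262.83 × 0.848048 = 1079 lb.

T = 1263 lb, A_x = 669.2 lb, A_y = 1079 lb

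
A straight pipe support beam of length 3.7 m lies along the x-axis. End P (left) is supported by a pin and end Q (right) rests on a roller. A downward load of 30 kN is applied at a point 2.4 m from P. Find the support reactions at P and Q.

P_x = 0, P_y = 10.54 kN, Q_y = 19.46 kN

Moments about P: Q_y·3.7 − 30·2.4 = 0 → Q_y = 72/3.7 = 19.4595 ≈ 19.46 kN.
ΣF_y = 0: P_y + 19.4595 − 30 = 0 → P_y = 10.54 kN.
ΣF_x = 0: no horizontal applied forces, so P_x = 0.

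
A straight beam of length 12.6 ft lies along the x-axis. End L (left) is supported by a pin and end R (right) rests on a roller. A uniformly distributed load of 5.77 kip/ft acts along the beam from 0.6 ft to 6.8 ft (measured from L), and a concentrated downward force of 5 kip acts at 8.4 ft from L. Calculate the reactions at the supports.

Resultant of the distributed load: 5.77 × 6.2 = 35.774 kip at 3.7 ft from L.
ΣM about L: R_y·12.6 − (5.77·6.2)·3.7 − 5·8.4 = 0 → R_y = 174.3638/12.6 = 13.8384 ≈ 13.84 kip.
ΣF_y = 0: L_y + 13.8384 − 5.77·6.2 − 5 = 0 → L_y = 26.94 kip.
ΣF_x = 0: no horizontal applied forces, so L_x = 0.

L_x = 0, L_y = 26.94 kip, R_y = 13.84 kip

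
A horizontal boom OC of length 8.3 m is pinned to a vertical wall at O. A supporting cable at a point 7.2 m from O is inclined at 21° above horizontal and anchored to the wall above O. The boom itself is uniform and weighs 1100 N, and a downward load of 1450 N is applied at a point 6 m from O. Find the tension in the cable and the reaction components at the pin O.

ΣM about O: T·sin21°·7.2 − 1100·4.15 − 1450·6 = 0 → T = 13265/(7.2·0.358368) = 5140.98 ≈ 5141 N.
ΣF_x = 0: O_x − T·cos21° = 0 → O_x = 5140.98 × 0.93358 = 4800 N.
ΣF_y = 0: O_y + T·sin21° − 1100 − 1450 = 0 → O_y = 2550 − 5140.98 × 0.358368 = 707.6 N.

T = 5141 N, O_x = 4800 N, O_y = 707.6 N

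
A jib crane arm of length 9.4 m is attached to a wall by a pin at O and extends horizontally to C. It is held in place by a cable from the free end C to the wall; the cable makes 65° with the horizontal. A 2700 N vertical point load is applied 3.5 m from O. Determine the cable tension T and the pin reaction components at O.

T = 1109 N, O_x = 468.8 N, O_y = 1695 N

ΣM about O: T·sin65°·9.4 − 2700·3.5 = 0 → T = 9450/(9.4·0.906308) = 1109.25 ≈ 1109 N.
ΣF_x = 0: O_x − T·cos65° = 0 → O_x = 1109.25 × 0.422618 = 468.8 N.
ΣF_y = 0: O_y + T·sin65° − 2700 = 0 → O_y = 2700 − 1109.25 × 0.906308 = 1695 N.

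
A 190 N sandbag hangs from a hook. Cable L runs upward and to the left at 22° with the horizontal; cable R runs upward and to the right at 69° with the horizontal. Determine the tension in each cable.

ΣF_x = 0: −T_L·cos22° + T_R·cos69° = 0 → T_R = 2.58724·T_L.
ΣF_y = 0: T_L·sin22° + T_R·sin69° = 190.
Substitute: T_L·(0.374607 + 2.58724·0.93358) = 190 → T_L = 68.1003 ≈ 68.10 N.
Then T_R = 2.58724 × 68.1003 = 176.2 N.

T_L = 68.10 N, T_R = 176.2 N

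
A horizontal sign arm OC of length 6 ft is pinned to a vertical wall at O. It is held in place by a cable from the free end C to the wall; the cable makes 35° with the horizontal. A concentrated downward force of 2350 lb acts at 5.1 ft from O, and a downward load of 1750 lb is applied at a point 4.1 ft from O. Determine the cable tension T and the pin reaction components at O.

ΣM about O: T·sin35°·6 − 2350·5.1 − 1750·4.1 = 0 → T = 19160/(6·0.573576) = 5567.41 ≈ 5567 lb.
ΣF_x = 0: O_x − T·cos35° = 0 → O_x = 5567.41 × 0.819152 = 4561 lb.
ΣF_y = 0: O_y + T·sin35° − 2350 − 1750 = 0 → O_y = 4100 − 5567.41 × 0.573576 = 906.7 lb.

T = 5567 lb, O_x = 4561 lb, O_y = 906.7 lb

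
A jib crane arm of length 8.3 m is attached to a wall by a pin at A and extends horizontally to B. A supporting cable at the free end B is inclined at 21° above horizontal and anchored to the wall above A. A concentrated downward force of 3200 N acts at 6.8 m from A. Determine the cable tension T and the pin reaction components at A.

T = 7316 N, A_x = 6830 N, A_y = 578.3 N

ΣM about A: T·sin21°·8.3 − 3200·6.8 = 0 → T = 21760/(8.3·0.358368) = 7315.63 ≈ 7316 N.
ΣF_x = 0: A_x − T·cos21° = 0 → A_x = 7315.63 × 0.93358 = 6830 N.
ΣF_y = 0: A_y + T·sin21° − 3200 = 0 → A_y = 3200 − 7315.63 × 0.358368 = 578.3 N.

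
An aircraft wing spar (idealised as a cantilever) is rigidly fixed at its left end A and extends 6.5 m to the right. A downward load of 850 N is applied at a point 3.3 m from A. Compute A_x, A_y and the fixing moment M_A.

ΣF_x = 0: A_x = 0.
ΣF_y = 0: A_y − 850 = 0 → A_y = 850.0 N.
ΣM about A: M_A − 850·3.3 = 0 → M_A = 2805 N·m.

A_x = 0, A_y = 850.0 N, M_A = 2805 N·m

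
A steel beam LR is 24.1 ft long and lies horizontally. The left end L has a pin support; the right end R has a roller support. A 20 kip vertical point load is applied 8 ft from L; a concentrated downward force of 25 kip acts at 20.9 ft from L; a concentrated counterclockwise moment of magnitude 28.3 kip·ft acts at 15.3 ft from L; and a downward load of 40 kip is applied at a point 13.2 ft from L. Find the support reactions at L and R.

L_x = 0, L_y = 35.95 kip, R_y = 49.05 kip

Moments about L: R_y·24.1 − 20·8 − 25·20.9 + 28.3 − 40·13.2 = 0 → R_y = 1182.2/24.1 = 49.0539 ≈ 49.05 kip.
ΣF_y = 0: L_y + 49.0539 − 20 − 25 − 40 = 0 → L_y = 35.95 kip.
ΣF_x = 0: no horizontal applied forces, so L_x = 0.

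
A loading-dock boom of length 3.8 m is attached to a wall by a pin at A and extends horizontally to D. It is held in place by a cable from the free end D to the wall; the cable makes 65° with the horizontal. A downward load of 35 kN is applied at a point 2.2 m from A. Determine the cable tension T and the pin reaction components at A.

T = 22.36 kN, A_x = 9.449 kN, A_y = 14.74 kN

ΣM about A: T·sin65°·3.8 − 35·2.2 = 0 → T = 77/(3.8·0.906308) = 22.3579 ≈ 22.36 kN.
ΣF_x = 0: A_x − T·cos65° = 0 → A_x = 22.3579 × 0.422618 = 9.449 kN.
ΣF_y = 0: A_y + T·sin65° − 35 = 0 → A_y = 35 − 22.3579 × 0.906308 = 14.74 kN.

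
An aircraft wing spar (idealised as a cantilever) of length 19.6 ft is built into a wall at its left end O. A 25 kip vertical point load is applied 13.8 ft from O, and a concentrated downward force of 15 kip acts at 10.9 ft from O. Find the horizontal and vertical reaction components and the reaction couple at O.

ΣF_x = 0: O_x = 0.
ΣF_y = 0: O_y − 25 − 15 = 0 → O_y = 40.00 kip.
ΣM about O: M_O − 25·13.8 − 15·10.9 = 0 → M_O = 508.5 kip·ft.

O_x = 0, O_y = 40.00 kip, M_O = 508.5 kip·ft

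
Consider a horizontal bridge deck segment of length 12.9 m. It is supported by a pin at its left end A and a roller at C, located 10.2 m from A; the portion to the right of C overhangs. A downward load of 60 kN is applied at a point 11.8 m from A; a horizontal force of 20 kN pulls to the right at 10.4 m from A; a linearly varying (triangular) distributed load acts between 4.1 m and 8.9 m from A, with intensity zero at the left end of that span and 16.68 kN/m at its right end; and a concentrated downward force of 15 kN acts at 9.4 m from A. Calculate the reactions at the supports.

Resultant of the triangular load: ½ × 16.68 × 4.8 = 40.032 kN, acting at 7.3 m from A (one-third of the span from the peak).
ΣM about A: C_y·10.2 − 60·11.8 − (½·16.68·4.8)·7.3 − 15·9.4 = 0 → C_y = 1141.2336/10.2 = 111.886 ≈ 111.9 kN.
ΣF_y = 0: A_y + 111.886 − 60 − ½·16.68·4.8 − 15 = 0 → A_y = 3.146 kN.
ΣF_x = 0: A_x + 20 = 0 → A_x = -20.00 kN.

A_x = -20.00 kN, A_y = 3.146 kN, C_y = 111.9 kN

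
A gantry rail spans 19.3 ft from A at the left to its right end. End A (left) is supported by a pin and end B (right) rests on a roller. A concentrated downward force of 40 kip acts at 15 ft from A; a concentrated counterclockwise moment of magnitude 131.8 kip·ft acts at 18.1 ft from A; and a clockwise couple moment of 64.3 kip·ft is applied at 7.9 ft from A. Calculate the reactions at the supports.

Moments about A: B_y·19.3 − 40·15 + 131.8 − 64.3 = 0 → B_y = 532.5/19.3 = 27.5907 ≈ 27.59 kip.
ΣF_y = 0: A_y + 27.5907 − 40 = 0 → A_y = 12.41 kip.
ΣF_x = 0: no horizontal applied forces, so A_x = 0.

A_x = 0, A_y = 12.41 kip, B_y = 27.59 kip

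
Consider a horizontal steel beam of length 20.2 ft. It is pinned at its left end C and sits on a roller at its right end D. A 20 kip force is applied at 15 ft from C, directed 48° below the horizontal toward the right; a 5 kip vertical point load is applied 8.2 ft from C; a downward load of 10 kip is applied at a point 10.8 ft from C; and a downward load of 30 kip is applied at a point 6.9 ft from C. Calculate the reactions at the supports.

ΣM about C: D_y·20.2 − 20·sin48°·15 − 5·8.2 − 10·10.8 − 30·6.9 = 0 → D_y = 578.943/20.2 = 28.6605 ≈ 28.66 kip.
ΣF_y = 0: C_y + 28.6605 − 20·sin48° − 5 − 10 − 30 = 0 → C_y = 31.20 kip.
ΣF_x = 0: C_x + 20·cos48° = 0 → C_x = -13.38 kip.

C_x = -13.38 kip, C_y = 31.20 kip, D_y = 28.66 kip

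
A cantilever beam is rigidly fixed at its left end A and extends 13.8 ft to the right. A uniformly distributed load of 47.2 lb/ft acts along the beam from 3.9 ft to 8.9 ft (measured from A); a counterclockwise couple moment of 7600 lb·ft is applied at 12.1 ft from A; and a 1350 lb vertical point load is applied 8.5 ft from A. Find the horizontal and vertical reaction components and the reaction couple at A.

Resultant of the distributed load: 47.2 × 5 = 236 lb at 6.4 ft from A.
ΣF_x = 0: A_x = 0.
ΣF_y = 0: A_y − 47.2·5 − 1350 = 0 → A_y = 1586 lb.
ΣM about A: M_A − (47.2·5)·6.4 + 7600 − 1350·8.5 = 0 → M_A = 5385 lb·ft.

A_x = 0, A_y = 1586 lb, M_A = 5385 lb·ft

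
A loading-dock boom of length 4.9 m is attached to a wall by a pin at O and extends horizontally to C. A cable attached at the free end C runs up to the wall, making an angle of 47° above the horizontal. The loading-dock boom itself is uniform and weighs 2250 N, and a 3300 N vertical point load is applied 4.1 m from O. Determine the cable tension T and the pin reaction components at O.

ΣM about O: T·sin47°·4.9 − 2250·2.45 − 3300·4.1 = 0 → T = 19042.5/(4.9·0.731354) = 5313.74 ≈ 5314 N.
ΣF_x = 0: O_x − T·cos47° = 0 → O_x = 5313.74 × 0.681998 = 3624 N.
ΣF_y = 0: O_y + T·sin47° − 2250 − 3300 = 0 → O_y = 5550 − 5313.74 × 0.731354 = 1664 N.

T = 5314 N, O_x = 3624 N, O_y = 1664 N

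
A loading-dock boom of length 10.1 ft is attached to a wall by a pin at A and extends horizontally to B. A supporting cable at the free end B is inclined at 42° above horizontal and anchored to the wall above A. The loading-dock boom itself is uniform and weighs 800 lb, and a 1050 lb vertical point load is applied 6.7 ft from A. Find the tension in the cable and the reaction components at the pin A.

T = 1639 lb, A_x = 1218 lb, A_y = 753.5 lb

ΣM about A: T·sin42°·10.1 − 800·5.05 − 1050·6.7 = 0 → T = 11075/(10.1·0.669131) = 1638.74 ≈ 1639 lb.
ΣF_x = 0: A_x − T·cos42° = 0 → A_x = 1638.74 × 0.743145 = 1218 lb.
ΣF_y = 0: A_y + T·sin42° − 800 − 1050 = 0 → A_y = 1850 − 1638.74 × 0.669131 = 753.5 lb.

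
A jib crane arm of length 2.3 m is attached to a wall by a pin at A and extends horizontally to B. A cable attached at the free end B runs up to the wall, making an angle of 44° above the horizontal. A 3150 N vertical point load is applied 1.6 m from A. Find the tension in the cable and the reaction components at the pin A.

ΣM about A: T·sin44°·2.3 − 3150·1.6 = 0 → T = 5040/(2.3·0.694658) = 3154.51 ≈ 3155 N.
ΣF_x = 0: A_x − T·cos44° = 0 → A_x = 3154.51 × 0.71934 = 2269 N.
ΣF_y = 0: A_y + T·sin44° − 3150 = 0 → A_y = 3150 − 3154.51 × 0.694658 = 958.7 N.

T = 3155 N, A_x = 2269 N, A_y = 958.7 N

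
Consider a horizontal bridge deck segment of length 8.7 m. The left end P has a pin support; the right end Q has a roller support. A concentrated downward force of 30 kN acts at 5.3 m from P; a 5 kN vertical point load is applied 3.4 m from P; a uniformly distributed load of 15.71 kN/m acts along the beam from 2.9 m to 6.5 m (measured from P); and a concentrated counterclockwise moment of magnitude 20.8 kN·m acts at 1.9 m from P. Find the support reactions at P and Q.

Resultant of the distributed load: 15.71 × 3.6 = 56.556 kN at 4.7 m from P.
ΣM about P: Q_y·8.7 − 30·5.3 − 5·3.4 − (15.71·3.6)·4.7 + 20.8 = 0 → Q_y = 421.0132/8.7 = 48.3923 ≈ 48.39 kN.
ΣF_y = 0: P_y + 48.3923 − 30 − 5 − 15.71·3.6 = 0 → P_y = 43.16 kN.
ΣF_x = 0: no horizontal applied forces, so P_x = 0.

P_x = 0, P_y = 43.16 kN, Q_y = 48.39 kN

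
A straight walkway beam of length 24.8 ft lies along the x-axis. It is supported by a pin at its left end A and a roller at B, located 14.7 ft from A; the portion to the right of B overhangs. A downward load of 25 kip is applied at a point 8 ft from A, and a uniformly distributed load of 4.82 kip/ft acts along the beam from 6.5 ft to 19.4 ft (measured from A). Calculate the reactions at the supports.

A_x = 0, A_y = 18.80 kip, B_y = 68.38 kip

Resultant of the distributed load: 4.82 × 12.9 = 62.178 kip at 12.95 ft from A.
ΣM about A: B_y·14.7 − 25·8 − (4.82·12.9)·12.95 = 0 → B_y = 1005.2051/14.7 = 68.3813 ≈ 68.38 kip.
ΣF_y = 0: A_y + 68.3813 − 25 − 4.82·12.9 = 0 → A_y = 18.80 kip.
ΣF_x = 0: no horizontal applied forces, so A_x = 0.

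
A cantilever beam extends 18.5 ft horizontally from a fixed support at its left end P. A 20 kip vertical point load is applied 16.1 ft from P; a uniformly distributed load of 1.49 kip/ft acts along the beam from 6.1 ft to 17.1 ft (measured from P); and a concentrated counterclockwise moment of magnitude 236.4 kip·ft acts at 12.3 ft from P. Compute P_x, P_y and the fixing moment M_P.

Resultant of the distributed load: 1.49 × 11 = 16.39 kip at 11.6 ft from P.
ΣF_x = 0: P_x = 0.
ΣF_y = 0: P_y − 20 − 1.49·11 = 0 → P_y = 36.39 kip.
ΣM about P: M_P − 20·16.1 − (1.49·11)·11.6 + 236.4 = 0 → M_P = 275.7 kip·ft.

P_x = 0, P_y = 36.39 kip, M_P = 275.7 kip·ft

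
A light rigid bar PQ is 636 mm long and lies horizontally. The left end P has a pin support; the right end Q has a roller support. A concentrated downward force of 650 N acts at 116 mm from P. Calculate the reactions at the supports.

Moments about P: Q_y·636 − 650·116 = 0 → Q_y = 75400/636 = 118.553 ≈ 118.6 N.
ΣF_y = 0: P_y + 118.553 − 650 = 0 → P_y = 531.4 N.
ΣF_x = 0: no horizontal applied forces, so P_x = 0.

P_x = 0, P_y = 531.4 N, Q_y = 118.6 N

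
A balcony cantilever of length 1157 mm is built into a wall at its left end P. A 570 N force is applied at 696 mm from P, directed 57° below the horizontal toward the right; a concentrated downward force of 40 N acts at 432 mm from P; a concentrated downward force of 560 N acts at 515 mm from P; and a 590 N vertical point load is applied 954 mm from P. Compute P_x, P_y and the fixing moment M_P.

ΣF_x = 0: P_x + 570·cos57° = 0 → P_x = -310.4 N.
ΣF_y = 0: P_y − 570·sin57° − 40 − 560 − 590 = 0 → P_y = 1668 N.
ΣM about P: M_P − 570·sin57°·696 − 40·432 − 560·515 − 590·954 = 0 → M_P = 1201000 N·mm.

P_x = -310.4 N, P_y = 1668 N, M_P = 1201000 N·mm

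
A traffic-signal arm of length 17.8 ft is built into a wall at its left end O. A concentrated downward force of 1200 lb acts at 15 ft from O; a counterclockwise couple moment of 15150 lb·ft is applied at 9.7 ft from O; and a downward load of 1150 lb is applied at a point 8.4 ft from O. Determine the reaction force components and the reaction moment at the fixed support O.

ΣF_x = 0: O_x = 0.
ΣF_y = 0: O_y − 1200 − 1150 = 0 → O_y = 2350 lb.
ΣM about O: M_O − 1200·15 + 15150 − 1150·8.4 = 0 → M_O = 12510 lb·ft.

O_x = 0, O_y = 2350 lb, M_O = 12510 lb·ft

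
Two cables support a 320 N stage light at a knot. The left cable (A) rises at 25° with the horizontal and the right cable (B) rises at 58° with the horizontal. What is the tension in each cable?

T_A = 170.8 N, T_B = 292.2 N

ΣF_x = 0: −T_A·cos25° + T_B·cos58° = 0 → T_B = 1.71028·T_A.
ΣF_y = 0: T_A·sin25° + T_B·sin58° = 320.
Substitute: T_A·(0.422618 + 1.71028·0.848048) = 320 → T_A = 170.847 ≈ 170.8 N.
Then T_B = 1.71028 × 170.847 = 292.2 N.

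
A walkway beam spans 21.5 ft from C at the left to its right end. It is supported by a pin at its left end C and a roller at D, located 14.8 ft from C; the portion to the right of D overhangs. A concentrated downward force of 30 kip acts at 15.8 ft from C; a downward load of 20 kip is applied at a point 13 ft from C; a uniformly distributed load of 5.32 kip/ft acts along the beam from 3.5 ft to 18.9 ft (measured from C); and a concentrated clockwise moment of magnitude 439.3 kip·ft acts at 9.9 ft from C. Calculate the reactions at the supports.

Resultant of the distributed load: 5.32 × 15.4 = 81.928 kip at 11.2 ft from C.
Taking moments about C: D_y·14.8 − 30·15.8 − 20·13 − (5.32·15.4)·11.2 − 439.3 = 0 → D_y = 2090.8936/14.8 = 141.277 ≈ 141.3 kip.
ΣF_y = 0: C_y + 141.277 − 30 − 20 − 5.32·15.4 = 0 → C_y = -9.349 kip.
ΣF_x = 0: no horizontal applied forces, so C_x = 0.

C_x = 0, C_y = -9.349 kip, D_y = 141.3 kip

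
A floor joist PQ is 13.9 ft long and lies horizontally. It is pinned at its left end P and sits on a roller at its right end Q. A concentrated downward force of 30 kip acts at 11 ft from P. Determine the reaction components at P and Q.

P_x = 0, P_y = 6.259 kip, Q_y = 23.74 kip

Taking moments about P: Q_y·13.9 − 30·11 = 0 → Q_y = 330/13.9 = 23.741 ≈ 23.74 kip.
ΣF_y = 0: P_y + 23.741 − 30 = 0 → P_y = 6.259 kip.
ΣF_x = 0: no horizontal applied forces, so P_x = 0.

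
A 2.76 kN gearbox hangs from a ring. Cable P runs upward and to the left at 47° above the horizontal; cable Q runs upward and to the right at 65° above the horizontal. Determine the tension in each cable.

ΣF_x = 0: −T_P·cos47° + T_Q·cos65° = 0 → T_Q = 1.61375·T_P.
ΣF_y = 0: T_P·sin47° + T_Q·sin65° = 2.76.
Substitute: T_P·(0.731354 + 1.61375·0.906308) = 2.76 → T_P = 1.25803 ≈ 1.258 kN.
Then T_Q = 1.61375 × 1.25803 = 2.030 kN.

T_P = 1.258 kN, T_Q = 2.030 kN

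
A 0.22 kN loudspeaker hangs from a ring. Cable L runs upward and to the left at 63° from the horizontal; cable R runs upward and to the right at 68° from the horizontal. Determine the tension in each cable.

ΣF_x = 0: −T_L·cos63° + T_R·cos68° = 0 → T_R = 1.21191·T_L.
ΣF_y = 0: T_L·sin63° + T_R·sin68° = 0.22.
Substitute: T_L·(0.891007 + 1.21191·0.927184) = 0.22 → T_L = 0.109199 ≈ 0.1092 kN.
Then T_R = 1.21191 × 0.109199 = 0.1323 kN.

T_L = 0.1092 kN, T_R = 0.1323 kN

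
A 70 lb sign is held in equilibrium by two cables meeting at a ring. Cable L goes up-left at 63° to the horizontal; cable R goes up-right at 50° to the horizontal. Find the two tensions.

ΣF_x = 0: −T_L·cos63° + T_R·cos50° = 0 → T_R = 0.706284·T_L.
ΣF_y = 0: T_L·sin63° + T_R·sin50° = 70.
Substitute: T_L·(0.891007 + 0.706284·0.766044) = 70 → T_L = 48.8809 ≈ 48.88 lb.
Then T_R = 0.706284 × 48.8809 = 34.52 lb.

T_L = 48.88 lb, T_R = 34.52 lb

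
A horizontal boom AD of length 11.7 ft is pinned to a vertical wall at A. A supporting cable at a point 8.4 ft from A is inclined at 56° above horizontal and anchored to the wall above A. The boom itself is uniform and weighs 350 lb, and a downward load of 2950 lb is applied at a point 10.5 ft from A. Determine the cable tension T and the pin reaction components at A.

T = 4742 lb, A_x = 2652 lb, A_y = -631.2 lb

ΣM about A: T·sin56°·8.4 − 350·5.85 − 2950·10.5 = 0 → T = 33022.5/(8.4·0.829038) = 4741.94 ≈ 4742 lb.
ΣF_x = 0: A_x − T·cos56° = 0 → A_x = 4741.94 × 0.559193 = 2652 lb.
ΣF_y = 0: A_y + T·sin56° − 350 − 2950 = 0 → A_y = 3300 − 4741.94 × 0.829038 = -631.2 lb.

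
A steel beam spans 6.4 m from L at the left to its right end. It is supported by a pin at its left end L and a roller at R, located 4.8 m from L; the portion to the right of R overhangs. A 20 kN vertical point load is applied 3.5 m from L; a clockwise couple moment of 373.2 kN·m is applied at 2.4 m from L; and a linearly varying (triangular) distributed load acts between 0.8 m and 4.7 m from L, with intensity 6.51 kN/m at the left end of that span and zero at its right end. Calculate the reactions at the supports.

Resultant of the triangular load: ½ × 6.51 × 3.9 = 12.6945 kN, acting at 2.1 m from L (one-third of the span from the peak).
Moments about L: R_y·4.8 − 20·3.5 − 373.2 − (½·6.51·3.9)·2.1 = 0 → R_y = 469.85845/4.8 = 97.8872 ≈ 97.89 kN.
ΣF_y = 0: L_y + 97.8872 − 20 − ½·6.51·3.9 = 0 → L_y = -65.19 kN.
ΣF_x = 0: no horizontal applied forces, so L_x = 0.

L_x = 0, L_y = -65.19 kN, R_y = 97.89 kN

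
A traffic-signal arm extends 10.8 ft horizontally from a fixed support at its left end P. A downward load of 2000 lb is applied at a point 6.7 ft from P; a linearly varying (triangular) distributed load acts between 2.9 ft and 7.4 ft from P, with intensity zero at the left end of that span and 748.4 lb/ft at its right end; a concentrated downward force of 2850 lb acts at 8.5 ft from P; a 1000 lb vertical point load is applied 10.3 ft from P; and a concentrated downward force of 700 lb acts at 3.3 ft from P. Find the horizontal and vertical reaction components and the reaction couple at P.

P_x = 0, P_y = 8234 lb, M_P = 60170 lb·ft

Resultant of the triangular load: ½ × 748.4 × 4.5 = 1683.9 lb, acting at 5.9 ft from P (one-third of the span from the peak).
ΣF_x = 0: P_x = 0.
ΣF_y = 0: P_y − 2000 − ½·748.4·4.5 − 2850 − 1000 − 700 = 0 → P_y = 8234 lb.
ΣM about P: M_P − 2000·6.7 − (½·748.4·4.5)·5.9 − 2850·8.5 − 1000·10.3 − 700·3.3 = 0 → M_P = 60170 lb·ft.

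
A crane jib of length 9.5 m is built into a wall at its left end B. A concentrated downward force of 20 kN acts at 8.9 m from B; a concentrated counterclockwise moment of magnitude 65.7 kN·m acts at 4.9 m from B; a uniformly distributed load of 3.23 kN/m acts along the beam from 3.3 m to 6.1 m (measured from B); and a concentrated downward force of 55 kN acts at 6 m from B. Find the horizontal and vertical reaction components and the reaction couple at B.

Resultant of the distributed load: 3.23 × 2.8 = 9.044 kN at 4.7 m from B.
ΣF_x = 0: B_x = 0.
ΣF_y = 0: B_y − 20 − 3.23·2.8 − 55 = 0 → B_y = 84.04 kN.
ΣM about B: M_B − 20·8.9 + 65.7 − (3.23·2.8)·4.7 − 55·6 = 0 → M_B = 484.8 kN·m.

B_x = 0, B_y = 84.04 kN, M_B = 484.8 kN·m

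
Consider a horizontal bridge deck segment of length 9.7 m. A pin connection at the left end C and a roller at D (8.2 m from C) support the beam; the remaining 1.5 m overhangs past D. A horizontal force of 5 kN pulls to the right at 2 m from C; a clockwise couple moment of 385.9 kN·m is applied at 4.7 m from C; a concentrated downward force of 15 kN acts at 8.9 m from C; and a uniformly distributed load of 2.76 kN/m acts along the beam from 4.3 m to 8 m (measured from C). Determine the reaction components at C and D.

Resultant of the distributed load: 2.76 × 3.7 = 10.212 kN at 6.15 m from C.
Moments about C: D_y·8.2 − 385.9 − 15·8.9 − (2.76·3.7)·6.15 = 0 → D_y = 582.2038/8.2 = 71.0005 ≈ 71.00 kN.
ΣF_y = 0: C_y + 71.0005 − 15 − 2.76·3.7 = 0 → C_y = -45.79 kN.
ΣF_x = 0: C_x + 5 = 0 → C_x = -5.000 kN.

C_x = -5.000 kN, C_y = -45.79 kN, D_y = 71.00 kN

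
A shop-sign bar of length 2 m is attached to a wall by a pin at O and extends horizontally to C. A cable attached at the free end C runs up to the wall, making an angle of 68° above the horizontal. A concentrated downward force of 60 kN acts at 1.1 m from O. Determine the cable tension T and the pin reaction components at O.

T = 35.59 kN, O_x = 13.33 kN, O_y = 27.00 kN

ΣM about O: T·sin68°·2 − 60·1.1 = 0 → T = 66/(2·0.927184) = 35.5916 ≈ 35.59 kN.
ΣF_x = 0: O_x − T·cos68° = 0 → O_x = 35.5916 × 0.374607 = 13.33 kN.
ΣF_y = 0: O_y + T·sin68° − 60 = 0 → O_y = 60 − 35.5916 × 0.927184 = 27.00 kN.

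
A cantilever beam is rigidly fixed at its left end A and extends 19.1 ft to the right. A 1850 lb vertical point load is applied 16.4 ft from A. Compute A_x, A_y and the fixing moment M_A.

ΣF_x = 0: A_x = 0.
ΣF_y = 0: A_y − 1850 = 0 → A_y = 1850 lb.
ΣM about A: M_A − 1850·16.4 = 0 → M_A = 30340 lb·ft.

A_x = 0, A_y = 1850 lb, M_A = 30340 lb·ft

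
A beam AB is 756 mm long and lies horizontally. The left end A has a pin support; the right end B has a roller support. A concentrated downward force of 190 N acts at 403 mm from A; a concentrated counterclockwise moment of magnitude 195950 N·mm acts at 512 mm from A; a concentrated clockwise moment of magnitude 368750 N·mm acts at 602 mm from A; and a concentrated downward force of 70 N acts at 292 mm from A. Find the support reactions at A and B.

ΣM about A: B_y·756 − 190·403 + 195950 − 368750 − 70·292 = 0 → B_y = 269810/756 = 356.892 ≈ 356.9 N.
ΣF_y = 0: A_y + 356.892 − 190 − 70 = 0 → A_y = -96.89 N.
ΣF_x = 0: no horizontal applied forces, so A_x = 0.

A_x = 0, A_y = -96.89 N, B_y = 356.9 N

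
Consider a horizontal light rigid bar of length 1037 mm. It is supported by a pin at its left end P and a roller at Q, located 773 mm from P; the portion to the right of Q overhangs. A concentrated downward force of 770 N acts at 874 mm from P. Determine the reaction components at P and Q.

Moments about P: Q_y·773 − 770·874 = 0 → Q_y = 672980/773 = 870.608 ≈ 870.6 N.
ΣF_y = 0: P_y + 870.608 − 770 = 0 → P_y = -100.6 N.
ΣF_x = 0: no horizontal applied forces, so P_x = 0.

P_x = 0, P_y = -100.6 N, Q_y = 870.6 N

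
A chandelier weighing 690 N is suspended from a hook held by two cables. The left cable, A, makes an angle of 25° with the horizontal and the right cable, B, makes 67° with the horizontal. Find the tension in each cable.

T_A = 269.8 N, T_B = 625.7 N

ΣF_x = 0: −T_A·cos25° + T_B·cos67° = 0 → T_B = 2.31952·T_A.
ΣF_y = 0: T_A·sin25° + T_B·sin67° = 690.
Substitute: T_A·(0.422618 + 2.31952·0.920505) = 690 → T_A = 269.769 ≈ 269.8 N.
Then T_B = 2.31952 × 269.769 = 625.7 N.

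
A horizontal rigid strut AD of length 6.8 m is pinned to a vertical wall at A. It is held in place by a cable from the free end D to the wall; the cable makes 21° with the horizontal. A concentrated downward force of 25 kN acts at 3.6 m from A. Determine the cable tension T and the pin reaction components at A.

ΣM about A: T·sin21°·6.8 − 25·3.6 = 0 → T = 90/(6.8·0.358368) = 36.9321 ≈ 36.93 kN.
ΣF_x = 0: A_x − T·cos21° = 0 → A_x = 36.9321 × 0.93358 = 34.48 kN.
ΣF_y = 0: A_y + T·sin21° − 25 = 0 → A_y = 25 − 36.9321 × 0.358368 = 11.76 kN.

T = 36.93 kN, A_x = 34.48 kN, A_y = 11.76 kN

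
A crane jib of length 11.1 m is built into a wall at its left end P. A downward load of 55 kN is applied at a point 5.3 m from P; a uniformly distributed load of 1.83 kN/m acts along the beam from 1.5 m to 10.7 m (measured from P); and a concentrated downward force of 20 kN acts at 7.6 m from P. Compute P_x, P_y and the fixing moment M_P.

P_x = 0, P_y = 91.84 kN, M_P = 546.2 kN·m

Resultant of the distributed load: 1.83 × 9.2 = 16.836 kN at 6.1 m from P.
ΣF_x = 0: P_x = 0.
ΣF_y = 0: P_y − 55 − 1.83·9.2 − 20 = 0 → P_y = 91.84 kN.
ΣM about P: M_P − 55·5.3 − (1.83·9.2)·6.1 − 20·7.6 = 0 → M_P = 546.2 kN·m.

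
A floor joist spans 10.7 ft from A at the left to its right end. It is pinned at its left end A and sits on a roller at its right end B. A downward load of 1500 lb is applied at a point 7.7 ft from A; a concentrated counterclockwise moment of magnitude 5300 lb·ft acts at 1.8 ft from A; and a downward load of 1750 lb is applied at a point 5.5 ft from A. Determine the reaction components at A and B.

A_x = 0, A_y = 1766 lb, B_y = 1484 lb

ΣM about A: B_y·10.7 − 1500·7.7 + 5300 − 1750·5.5 = 0 → B_y = 15875/10.7 = 1483.64 ≈ 1484 lb.
ΣF_y = 0: A_y + 1483.64 − 1500 − 1750 = 0 → A_y = 1766 lb.
ΣF_x = 0: no horizontal applied forces, so A_x = 0.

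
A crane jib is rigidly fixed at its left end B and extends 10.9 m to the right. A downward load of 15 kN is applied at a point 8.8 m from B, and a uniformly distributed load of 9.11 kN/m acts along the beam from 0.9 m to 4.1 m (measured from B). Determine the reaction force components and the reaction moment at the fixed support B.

B_x = 0, B_y = 44.15 kN, M_B = 204.9 kN·m

Resultant of the distributed load: 9.11 × 3.2 = 29.152 kN at 2.5 m from B.
ΣF_x = 0: B_x = 0.
ΣF_y = 0: B_y − 15 − 9.11·3.2 = 0 → B_y = 44.15 kN.
ΣM about B: M_B − 15·8.8 − (9.11·3.2)·2.5 = 0 → M_B = 204.9 kN·m.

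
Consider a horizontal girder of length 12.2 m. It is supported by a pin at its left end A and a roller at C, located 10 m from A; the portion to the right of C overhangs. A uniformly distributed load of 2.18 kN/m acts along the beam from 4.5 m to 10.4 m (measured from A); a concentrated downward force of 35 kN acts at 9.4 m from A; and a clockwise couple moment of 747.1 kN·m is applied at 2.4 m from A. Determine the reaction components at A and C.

Resultant of the distributed load: 2.18 × 5.9 = 12.862 kN at 7.45 m from A.
Taking moments about A: C_y·10 − (2.18·5.9)·7.45 − 35·9.4 − 747.1 = 0 → C_y = 1171.9219/10 = 117.192 ≈ 117.2 kN.
ΣF_y = 0: A_y + 117.192 − 2.18·5.9 − 35 = 0 → A_y = -69.33 kN.
ΣF_x = 0: no horizontal applied forces, so A_x = 0.

A_x = 0, A_y = -69.33 kN, C_y = 117.2 kN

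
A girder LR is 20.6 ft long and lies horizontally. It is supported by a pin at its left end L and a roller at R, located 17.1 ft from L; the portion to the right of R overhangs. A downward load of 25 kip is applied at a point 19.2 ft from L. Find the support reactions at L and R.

L_x = 0, L_y = -3.070 kip, R_y = 28.07 kip

ΣM about L: R_y·17.1 − 25·19.2 = 0 → R_y = 480/17.1 = 28.0702 ≈ 28.07 kip.
ΣF_y = 0: L_y + 28.0702 − 25 = 0 → L_y = -3.070 kip.
ΣF_x = 0: no horizontal applied forces, so L_x = 0.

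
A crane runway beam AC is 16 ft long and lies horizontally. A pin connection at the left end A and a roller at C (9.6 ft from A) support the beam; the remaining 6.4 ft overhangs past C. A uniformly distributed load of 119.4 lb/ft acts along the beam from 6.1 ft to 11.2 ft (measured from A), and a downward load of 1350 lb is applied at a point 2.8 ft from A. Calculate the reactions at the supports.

A_x = 0, A_y = 1017 lb, C_y = 942.4 lb

Resultant of the distributed load: 119.4 × 5.1 = 608.94 lb at 8.65 ft from A.
Taking moments about A: C_y·9.6 − (119.4·5.1)·8.65 − 1350·2.8 = 0 → C_y = 9047.331/9.6 = 942.43 ≈ 942.4 lb.
ΣF_y = 0: A_y + 942.43 − 119.4·5.1 − 1350 = 0 → A_y = 1017 lb.
ΣF_x = 0: no horizontal applied forces, so A_x = 0.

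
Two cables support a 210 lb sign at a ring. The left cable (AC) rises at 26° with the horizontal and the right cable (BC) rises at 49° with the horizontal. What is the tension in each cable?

T_AC = 142.6 lb, T_BC = 195.4 lb

ΣF_x = 0: −T_AC·cos26° + T_BC·cos49° = 0 → T_BC = 1.36999·T_AC.
ΣF_y = 0: T_AC·sin26° + T_BC·sin49° = 210.
Substitute: T_AC·(0.438371 + 1.36999·0.75471) = 210 → T_AC = 142.632 ≈ 142.6 lb.
Then T_BC = 1.36999 × 142.632 = 195.4 lb.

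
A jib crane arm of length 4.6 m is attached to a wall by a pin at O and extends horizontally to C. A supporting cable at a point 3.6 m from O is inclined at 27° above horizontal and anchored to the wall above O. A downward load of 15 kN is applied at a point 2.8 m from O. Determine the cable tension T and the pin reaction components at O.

T = 25.70 kN, O_x = 22.90 kN, O_y = 3.333 kN

ΣM about O: T·sin27°·3.6 − 15·2.8 = 0 → T = 42/(3.6·0.45399) = 25.6981 ≈ 25.70 kN.
ΣF_x = 0: O_x − T·cos27° = 0 → O_x = 25.6981 × 0.891007 = 22.90 kN.
ΣF_y = 0: O_y + T·sin27° − 15 = 0 → O_y = 15 − 25.6981 × 0.45399 = 3.333 kN.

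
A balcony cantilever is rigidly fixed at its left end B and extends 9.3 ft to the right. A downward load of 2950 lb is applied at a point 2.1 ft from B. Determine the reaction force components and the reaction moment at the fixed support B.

B_x = 0, B_y = 2950 lb, M_B = 6195 lb·ft

ΣF_x = 0: B_x = 0.
ΣF_y = 0: B_y − 2950 = 0 → B_y = 2950 lb.
ΣM about B: M_B − 2950·2.1 = 0 → M_B = 6195 lb·ft.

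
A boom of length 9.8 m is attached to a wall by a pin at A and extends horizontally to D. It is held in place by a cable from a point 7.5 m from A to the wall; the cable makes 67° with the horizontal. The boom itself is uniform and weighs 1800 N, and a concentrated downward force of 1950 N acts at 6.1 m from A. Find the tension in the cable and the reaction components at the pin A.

ΣM about A: T·sin67°·7.5 − 1800·4.9 − 1950·6.1 = 0 → T = 20715/(7.5·0.920505) = 3000.53 ≈ 3001 N.
ΣF_x = 0: A_x − T·cos67° = 0 → A_x = 3000.53 × 0.390731 = 1172 N.
ΣF_y = 0: A_y + T·sin67° − 1800 − 1950 = 0 → A_y = 3750 − 3000.53 × 0.920505 = 988.0 N.

T = 3001 N, A_x = 1172 N, A_y = 988.0 N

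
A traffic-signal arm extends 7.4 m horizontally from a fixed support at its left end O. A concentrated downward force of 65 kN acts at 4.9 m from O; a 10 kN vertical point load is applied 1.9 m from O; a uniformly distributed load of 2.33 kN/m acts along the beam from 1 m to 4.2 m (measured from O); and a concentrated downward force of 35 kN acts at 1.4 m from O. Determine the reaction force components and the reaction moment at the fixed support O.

O_x = 0, O_y = 117.5 kN, M_O = 405.9 kN·m

Resultant of the distributed load: 2.33 × 3.2 = 7.456 kN at 2.6 m from O.
ΣF_x = 0: O_x = 0.
ΣF_y = 0: O_y − 65 − 10 − 2.33·3.2 − 35 = 0 → O_y = 117.5 kN.
ΣM about O: M_O − 65·4.9 − 10·1.9 − (2.33·3.2)·2.6 − 35·1.4 = 0 → M_O = 405.9 kN·m.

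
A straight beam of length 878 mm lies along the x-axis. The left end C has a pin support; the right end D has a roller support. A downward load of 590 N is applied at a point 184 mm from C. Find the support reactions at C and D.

C_x = 0, C_y = 466.4 N, D_y = 123.6 N

ΣM about C: D_y·878 − 590·184 = 0 → D_y = 108560/878 = 123.645 ≈ 123.6 N.
ΣF_y = 0: C_y + 123.645 − 590 = 0 → C_y = 466.4 N.
ΣF_x = 0: no horizontal applied forces, so C_x = 0.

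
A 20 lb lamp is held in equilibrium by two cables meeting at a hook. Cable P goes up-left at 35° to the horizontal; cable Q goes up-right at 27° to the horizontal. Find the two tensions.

T_P = 20.18 lb, T_Q = 18.55 lb

ΣF_x = 0: −T_P·cos35° + T_Q·cos27° = 0 → T_Q = 0.919356·T_P.
ΣF_y = 0: T_P·sin35° + T_Q·sin27° = 20.
Substitute: T_P·(0.573576 + 0.919356·0.45399) = 20 → T_P = 20.1826 ≈ 20.18 lb.
Then T_Q = 0.919356 × 20.1826 = 18.55 lb.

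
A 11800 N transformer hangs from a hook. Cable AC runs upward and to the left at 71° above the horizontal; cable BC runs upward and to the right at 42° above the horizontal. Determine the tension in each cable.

ΣF_x = 0: −T_AC·cos71° + T_BC·cos42° = 0 → T_BC = 0.438095·T_AC.
ΣF_y = 0: T_AC·sin71° + T_BC·sin42° = 11800.
Substitute: T_AC·(0.945519 + 0.438095·0.669131) = 11800 → T_AC = 9526.41 ≈ 9526 N.
Then T_BC = 0.438095 × 9526.41 = 4173 N.

T_AC = 9526 N, T_BC = 4173 N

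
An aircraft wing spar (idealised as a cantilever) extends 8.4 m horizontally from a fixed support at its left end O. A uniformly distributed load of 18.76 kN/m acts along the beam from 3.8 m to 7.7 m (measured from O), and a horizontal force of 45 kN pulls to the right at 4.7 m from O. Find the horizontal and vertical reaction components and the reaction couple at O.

O_x = -45.00 kN, O_y = 73.16 kN, M_O = 420.7 kN·m

Resultant of the distributed load: 18.76 × 3.9 = 73.164 kN at 5.75 m from O.
ΣF_x = 0: O_x + 45 = 0 → O_x = -45.00 kN.
ΣF_y = 0: O_y − 18.76·3.9 = 0 → O_y = 73.16 kN.
ΣM about O: M_O − (18.76·3.9)·5.75 = 0 → M_O = 420.7 kN·m.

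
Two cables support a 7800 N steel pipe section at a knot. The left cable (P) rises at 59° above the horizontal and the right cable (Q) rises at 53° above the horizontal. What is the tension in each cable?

ΣF_x = 0: −T_P·cos59° + T_Q·cos53° = 0 → T_Q = 0.855808·T_P.
ΣF_y = 0: T_P·sin59° + T_Q·sin53° = 7800.
Substitute: T_P·(0.857167 + 0.855808·0.798636) = 7800 → T_P = 5062.81 ≈ 5063 N.
Then T_Q = 0.855808 × 5062.81 = 4333 N.

T_P = 5063 N, T_Q = 4333 N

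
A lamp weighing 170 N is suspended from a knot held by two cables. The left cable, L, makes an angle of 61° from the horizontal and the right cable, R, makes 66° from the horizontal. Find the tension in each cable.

T_L = 86.58 N, T_R = 103.2 N

ΣF_x = 0: −T_L·cos61° + T_R·cos66° = 0 → T_R = 1.19195·T_L.
ΣF_y = 0: T_L·sin61° + T_R·sin66° = 170.
Substitute: T_L·(0.87462 + 1.19195·0.913545) = 170 → T_L = 86.5792 ≈ 86.58 N.
Then T_R = 1.19195 × 86.5792 = 103.2 N.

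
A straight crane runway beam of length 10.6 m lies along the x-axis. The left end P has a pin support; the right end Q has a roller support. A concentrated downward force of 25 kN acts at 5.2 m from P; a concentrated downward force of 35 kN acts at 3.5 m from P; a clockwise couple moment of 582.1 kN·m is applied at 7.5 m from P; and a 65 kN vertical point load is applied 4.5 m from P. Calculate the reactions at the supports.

P_x = 0, P_y = 18.67 kN, Q_y = 106.3 kN

ΣM about P: Q_y·10.6 − 25·5.2 − 35·3.5 − 582.1 − 65·4.5 = 0 → Q_y = 1127.1/10.6 = 106.33 ≈ 106.3 kN.
ΣF_y = 0: P_y + 106.33 − 25 − 35 − 65 = 0 → P_y = 18.67 kN.
ΣF_x = 0: no horizontal applied forces, so P_x = 0.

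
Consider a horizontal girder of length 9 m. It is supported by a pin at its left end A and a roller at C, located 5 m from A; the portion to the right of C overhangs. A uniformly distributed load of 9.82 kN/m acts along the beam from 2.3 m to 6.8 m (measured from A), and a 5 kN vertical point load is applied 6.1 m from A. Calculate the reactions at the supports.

Resultant of the distributed load: 9.82 × 4.5 = 44.19 kN at 4.55 m from A.
ΣM about A: C_y·5 − (9.82·4.5)·4.55 − 5·6.1 = 0 → C_y = 231.5645/5 = 46.3129 ≈ 46.31 kN.
ΣF_y = 0: A_y + 46.3129 − 9.82·4.5 − 5 = 0 → A_y = 2.877 kN.
ΣF_x = 0: no horizontal applied forces, so A_x = 0.

A_x = 0, A_y = 2.877 kN, C_y = 46.31 kN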